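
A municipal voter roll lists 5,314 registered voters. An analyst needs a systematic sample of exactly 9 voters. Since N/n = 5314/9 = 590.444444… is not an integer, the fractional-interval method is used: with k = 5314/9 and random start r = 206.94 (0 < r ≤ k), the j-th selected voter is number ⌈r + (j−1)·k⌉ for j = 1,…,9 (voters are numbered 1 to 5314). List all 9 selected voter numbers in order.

j=1: r + 0k = 206.94 → ⌈·⌉ = 207
j=2: r + 1k = 797.384444… → ⌈·⌉ = 798
j=3: r + 2k = 1387.828888… → ⌈·⌉ = 1388
j=4: r + 3k = 1978.273333… → ⌈·⌉ = 1979
j=5: r + 4k = 2568.717777… → ⌈·⌉ = 2569
j=6: r + 5k = 3159.162222… → ⌈·⌉ = 3160
j=7: r + 6k = 3749.606666… → ⌈·⌉ = 3750
j=8: r + 7k = 4340.051111… → ⌈·⌉ = 4341
j=9: r + 8k = 4930.495555… → ⌈·⌉ = 4931

207, 798, 1388, 1979, 2569, 3160, 3750, 4341, 4931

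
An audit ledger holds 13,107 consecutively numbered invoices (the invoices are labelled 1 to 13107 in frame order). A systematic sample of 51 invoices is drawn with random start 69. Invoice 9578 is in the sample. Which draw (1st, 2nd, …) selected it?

k = 13107/51 = 257
position = (9578 − 69)/257 + 1 = 9509/257 + 1 = 37 + 1 = 38

38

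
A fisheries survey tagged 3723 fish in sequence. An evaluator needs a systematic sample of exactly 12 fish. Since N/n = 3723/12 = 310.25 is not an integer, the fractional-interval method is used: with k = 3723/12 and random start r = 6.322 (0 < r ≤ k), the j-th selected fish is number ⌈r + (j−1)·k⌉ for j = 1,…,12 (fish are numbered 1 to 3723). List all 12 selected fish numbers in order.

7, 317, 627, 938, 1248, 1558, 1868, 2179, 2489, 2799, 3109, 3420

j=1: r + 0k = 6.322 → ⌈·⌉ = 7
j=2: r + 1k = 316.572 → ⌈·⌉ = 317
j=3: r + 2k = 626.822 → ⌈·⌉ = 627
j=4: r + 3k = 937.072 → ⌈·⌉ = 938
j=5: r + 4k = 1247.322 → ⌈·⌉ = 1248
j=6: r + 5k = 1557.572 → ⌈·⌉ = 1558
j=7: r + 6k = 1867.822 → ⌈·⌉ = 1868
j=8: r + 7k = 2178.072 → ⌈·⌉ = 2179
j=9: r + 8k = 2488.322 → ⌈·⌉ = 2489
j=10: r + 9k = 2798.572 → ⌈·⌉ = 2799
j=11: r + 10k = 3108.822 → ⌈·⌉ = 3109
j=12: r + 11k = 3419.072 → ⌈·⌉ = 3420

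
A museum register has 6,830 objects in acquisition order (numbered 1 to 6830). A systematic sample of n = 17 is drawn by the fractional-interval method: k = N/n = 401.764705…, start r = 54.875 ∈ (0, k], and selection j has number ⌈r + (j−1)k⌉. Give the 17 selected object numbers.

55, 457, 859, 1261, 1662, 2064, 2466, 2868, 3269, 3671, 4073, 4475, 4877, 5278, 5680, 6082, 6484

j=1: r + 0k = 54.875 → ⌈·⌉ = 55
j=2: r + 1k = 456.639705… → ⌈·⌉ = 457
j=3: r + 2k = 858.404411… → ⌈·⌉ = 859
j=4: r + 3k = 1260.169117… → ⌈·⌉ = 1261
j=5: r + 4k = 1661.933823… → ⌈·⌉ = 1662
j=6: r + 5k = 2063.698529… → ⌈·⌉ = 2064
j=7: r + 6k = 2465.463235… → ⌈·⌉ = 2466
j=8: r + 7k = 2867.227941… → ⌈·⌉ = 2868
j=9: r + 8k = 3268.992647… → ⌈·⌉ = 3269
j=10: r + 9k = 3670.757352… → ⌈·⌉ = 3671
j=11: r + 10k = 4072.522058… → ⌈·⌉ = 4073
j=12: r + 11k = 4474.286764… → ⌈·⌉ = 4475
j=13: r + 12k = 4876.051470… → ⌈·⌉ = 4877
j=14: r + 13k = 5277.816176… → ⌈·⌉ = 5278
j=15: r + 14k = 5679.580882… → ⌈·⌉ = 5680
j=16: r + 15k = 6081.345588… → ⌈·⌉ = 6082
j=17: r + 16k = 6483.110294… → ⌈·⌉ = 6484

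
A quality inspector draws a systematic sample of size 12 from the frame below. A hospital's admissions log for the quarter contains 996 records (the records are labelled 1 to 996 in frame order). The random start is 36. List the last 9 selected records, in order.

285, 368, 451, 534, 617, 700, 783, 866, 949

k = N/n = 996/12 = 83
4th selection = 36 + 3×83 = 285
5th: 285 + 83 = 368
6th: 368 + 83 = 451
7th: 451 + 83 = 534
8th: 534 + 83 = 617
9th: 617 + 83 = 700
10th: 700 + 83 = 783
11th: 783 + 83 = 866
12th: 866 + 83 = 949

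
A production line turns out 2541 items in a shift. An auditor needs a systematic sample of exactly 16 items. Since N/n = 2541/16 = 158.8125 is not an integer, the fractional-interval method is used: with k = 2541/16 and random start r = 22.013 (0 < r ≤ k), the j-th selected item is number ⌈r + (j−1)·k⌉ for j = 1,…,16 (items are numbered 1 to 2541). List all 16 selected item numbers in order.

j=1: r + 0k = 22.013 → ⌈·⌉ = 23
j=2: r + 1k = 180.8255 → ⌈·⌉ = 181
j=3: r + 2k = 339.638 → ⌈·⌉ = 340
j=4: r + 3k = 498.4505 → ⌈·⌉ = 499
j=5: r + 4k = 657.263 → ⌈·⌉ = 658
j=6: r + 5k = 816.0755 → ⌈·⌉ = 817
j=7: r + 6k = 974.888 → ⌈·⌉ = 975
j=8: r + 7k = 1133.7005 → ⌈·⌉ = 1134
j=9: r + 8k = 1292.513 → ⌈·⌉ = 1293
j=10: r + 9k = 1451.3255 → ⌈·⌉ = 1452
j=11: r + 10k = 1610.138 → ⌈·⌉ = 1611
j=12: r + 11k = 1768.9505 → ⌈·⌉ = 1769
j=13: r + 12k = 1927.763 → ⌈·⌉ = 1928
j=14: r + 13k = 2086.5755 → ⌈·⌉ = 2087
j=15: r + 14k = 2245.388 → ⌈·⌉ = 2246
j=16: r + 15k = 2404.2005 → ⌈·⌉ = 2405

23, 181, 340, 499, 658, 817, 975, 1134, 1293, 1452, 1611, 1769, 1928, 2087, 2246, 2405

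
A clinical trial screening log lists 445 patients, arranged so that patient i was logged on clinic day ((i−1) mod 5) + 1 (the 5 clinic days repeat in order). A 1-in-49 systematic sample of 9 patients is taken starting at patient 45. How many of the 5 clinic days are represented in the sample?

Consecutive selections differ by k = 49, so their clinic day numbers differ by 49 mod 5 = 4.
gcd(49, 5) = 1, so the sample visits 5/1 = 5 distinct residues mod 5.
Start 45 is clinic day 5; the clinic days hit are 1, 2, 3, 4, 5.

5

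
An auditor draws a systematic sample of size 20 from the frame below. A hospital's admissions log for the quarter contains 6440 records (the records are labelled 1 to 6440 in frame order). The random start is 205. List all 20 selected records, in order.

k = N/n = 6440/20 = 322
record 1: 205
record 2: 205 + 322 = 527
record 3: 527 + 322 = 849
record 4: 849 + 322 = 1171
record 5: 1171 + 322 = 1493
record 6: 1493 + 322 = 1815
record 7: 1815 + 322 = 2137
record 8: 2137 + 322 = 2459
record 9: 2459 + 322 = 2781
record 10: 2781 + 322 = 3103
record 11: 3103 + 322 = 3425
record 12: 3425 + 322 = 3747
record 13: 3747 + 322 = 4069
record 14: 4069 + 322 = 4391
record 15: 4391 + 322 = 4713
record 16: 4713 + 322 = 5035
record 17: 5035 + 322 = 5357
record 18: 5357 + 322 = 5679
record 19: 5679 + 322 = 6001
record 20: 6001 + 322 = 6323

205, 527, 849, 1171, 1493, 1815, 2137, 2459, 2781, 3103, 3425, 3747, 4069, 4391, 4713, 5035, 5357, 5679, 6001, 6323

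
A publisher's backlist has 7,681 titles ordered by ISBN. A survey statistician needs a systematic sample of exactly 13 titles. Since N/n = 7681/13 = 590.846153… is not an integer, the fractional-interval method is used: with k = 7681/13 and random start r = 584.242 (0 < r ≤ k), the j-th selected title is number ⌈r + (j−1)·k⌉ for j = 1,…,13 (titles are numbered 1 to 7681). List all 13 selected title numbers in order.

j=1: r + 0k = 584.242 → ⌈·⌉ = 585
j=2: r + 1k = 1175.088153… → ⌈·⌉ = 1176
j=3: r + 2k = 1765.934307… → ⌈·⌉ = 1766
j=4: r + 3k = 2356.780461… → ⌈·⌉ = 2357
j=5: r + 4k = 2947.626615… → ⌈·⌉ = 2948
j=6: r + 5k = 3538.472769… → ⌈·⌉ = 3539
j=7: r + 6k = 4129.318923… → ⌈·⌉ = 4130
j=8: r + 7k = 4720.165076… → ⌈·⌉ = 4721
j=9: r + 8k = 5311.011230… → ⌈·⌉ = 5312
j=10: r + 9k = 5901.857384… → ⌈·⌉ = 5902
j=11: r + 10k = 6492.703538… → ⌈·⌉ = 6493
j=12: r + 11k = 7083.549692… → ⌈·⌉ = 7084
j=13: r + 12k = 7674.395846… → ⌈·⌉ = 7675

585, 1176, 1766, 2357, 2948, 3539, 4130, 4721, 5312, 5902, 6493, 7084, 7675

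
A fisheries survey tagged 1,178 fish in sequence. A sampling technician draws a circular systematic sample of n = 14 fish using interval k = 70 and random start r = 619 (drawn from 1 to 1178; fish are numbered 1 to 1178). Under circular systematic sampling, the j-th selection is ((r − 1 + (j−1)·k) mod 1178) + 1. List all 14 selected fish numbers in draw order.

Selection 1: 619
Selection 2: 619 + 70 = 689
Selection 3: 689 + 70 = 759
Selection 4: 759 + 70 = 829
Selection 5: 829 + 70 = 899
Selection 6: 899 + 70 = 969
Selection 7: 969 + 70 = 1039
Selection 8: 1039 + 70 = 1109
Selection 9: 1109 + 70 = 1179 → 1179 − 1178 = 1
Selection 10: 1 + 70 = 71
Selection 11: 71 + 70 = 141
Selection 12: 141 + 70 = 211
Selection 13: 211 + 70 = 281
Selection 14: 281 + 70 = 351

619, 689, 759, 829, 899, 969, 1039, 1109, 1, 71, 141, 211, 281, 351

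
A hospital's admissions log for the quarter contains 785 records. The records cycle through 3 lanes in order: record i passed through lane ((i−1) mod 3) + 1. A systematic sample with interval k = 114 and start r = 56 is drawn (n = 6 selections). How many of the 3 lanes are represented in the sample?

1

Consecutive selections differ by k = 114, so their lane numbers differ by 114 mod 3 = 0.
gcd(114, 3) = 3, so the sample visits 3/3 = 1 distinct residues mod 3.
Start 56 is lane 2; the lanes hit are 2.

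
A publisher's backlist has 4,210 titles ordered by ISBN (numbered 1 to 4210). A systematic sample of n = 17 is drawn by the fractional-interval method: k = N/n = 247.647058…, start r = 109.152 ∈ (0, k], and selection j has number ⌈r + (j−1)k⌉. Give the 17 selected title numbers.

j=1: r + 0k = 109.152 → ⌈·⌉ = 110
j=2: r + 1k = 356.799058… → ⌈·⌉ = 357
j=3: r + 2k = 604.446117… → ⌈·⌉ = 605
j=4: r + 3k = 852.093176… → ⌈·⌉ = 853
j=5: r + 4k = 1099.740235… → ⌈·⌉ = 1100
j=6: r + 5k = 1347.387294… → ⌈·⌉ = 1348
j=7: r + 6k = 1595.034352… → ⌈·⌉ = 1596
j=8: r + 7k = 1842.681411… → ⌈·⌉ = 1843
j=9: r + 8k = 2090.328470… → ⌈·⌉ = 2091
j=10: r + 9k = 2337.975529… → ⌈·⌉ = 2338
j=11: r + 10k = 2585.622588… → ⌈·⌉ = 2586
j=12: r + 11k = 2833.269647… → ⌈·⌉ = 2834
j=13: r + 12k = 3080.916705… → ⌈·⌉ = 3081
j=14: r + 13k = 3328.563764… → ⌈·⌉ = 3329
j=15: r + 14k = 3576.210823… → ⌈·⌉ = 3577
j=16: r + 15k = 3823.857882… → ⌈·⌉ = 3824
j=17: r + 16k = 4071.504941… → ⌈·⌉ = 4072

110, 357, 605, 853, 1100, 1348, 1596, 1843, 2091, 2338, 2586, 2834, 3081, 3329, 3577, 3824, 4072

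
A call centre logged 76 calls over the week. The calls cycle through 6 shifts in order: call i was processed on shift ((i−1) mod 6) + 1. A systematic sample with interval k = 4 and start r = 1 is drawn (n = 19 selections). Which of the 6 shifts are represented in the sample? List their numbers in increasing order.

Consecutive selections differ by k = 4, so their shift numbers differ by 4 mod 6 = 4.
gcd(4, 6) = 2, so the sample visits 6/2 = 3 distinct residues mod 6.
Start 1 is shift 1; the shifts hit are 1, 3, 5.

1, 3, 5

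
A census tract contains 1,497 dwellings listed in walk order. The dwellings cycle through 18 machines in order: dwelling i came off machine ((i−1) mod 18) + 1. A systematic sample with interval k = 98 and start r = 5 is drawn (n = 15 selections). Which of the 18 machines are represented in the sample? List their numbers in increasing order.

1, 3, 5, 7, 9, 11, 13, 15, 17

Consecutive selections differ by k = 98, so their machine numbers differ by 98 mod 18 = 8.
gcd(98, 18) = 2, so the sample visits 18/2 = 9 distinct residues mod 18.
Start 5 is machine 5; the machines hit are 1, 3, 5, 7, 9, 11, 13, 15, 17.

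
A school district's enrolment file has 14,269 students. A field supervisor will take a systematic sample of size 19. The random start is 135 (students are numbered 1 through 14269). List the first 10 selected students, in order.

135, 886, 1637, 2388, 3139, 3890, 4641, 5392, 6143, 6894

k = N/n = 14269/19 = 751
student 1: 135
student 2: 135 + 751 = 886
student 3: 886 + 751 = 1637
student 4: 1637 + 751 = 2388
student 5: 2388 + 751 = 3139
student 6: 3139 + 751 = 3890
student 7: 3890 + 751 = 4641
student 8: 4641 + 751 = 5392
student 9: 5392 + 751 = 6143
student 10: 6143 + 751 = 6894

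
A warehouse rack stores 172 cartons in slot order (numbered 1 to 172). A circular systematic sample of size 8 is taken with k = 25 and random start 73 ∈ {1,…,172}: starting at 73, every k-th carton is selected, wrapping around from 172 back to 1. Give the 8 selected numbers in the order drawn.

73, 98, 123, 148, 1, 26, 51, 76

Selection 1: 73
Selection 2: 73 + 25 = 98
Selection 3: 98 + 25 = 123
Selection 4: 123 + 25 = 148
Selection 5: 148 + 25 = 173 → 173 − 172 = 1
Selection 6: 1 + 25 = 26
Selection 7: 26 + 25 = 51
Selection 8: 51 + 25 = 76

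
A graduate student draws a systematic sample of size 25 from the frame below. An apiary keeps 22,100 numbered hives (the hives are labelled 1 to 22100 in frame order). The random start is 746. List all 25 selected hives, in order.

k = N/n = 22100/25 = 884
hive 1: 746
hive 2: 746 + 884 = 1630
hive 3: 1630 + 884 = 2514
hive 4: 2514 + 884 = 3398
hive 5: 3398 + 884 = 4282
hive 6: 4282 + 884 = 5166
hive 7: 5166 + 884 = 6050
hive 8: 6050 + 884 = 6934
hive 9: 6934 + 884 = 7818
hive 10: 7818 + 884 = 8702
hive 11: 8702 + 884 = 9586
hive 12: 9586 + 884 = 10470
hive 13: 10470 + 884 = 11354
hive 14: 11354 + 884 = 12238
hive 15: 12238 + 884 = 13122
hive 16: 13122 + 884 = 14006
hive 17: 14006 + 884 = 14890
hive 18: 14890 + 884 = 15774
hive 19: 15774 + 884 = 16658
hive 20: 16658 + 884 = 17542
hive 21: 17542 + 884 = 18426
hive 22: 18426 + 884 = 19310
hive 23: 19310 + 884 = 20194
hive 24: 20194 + 884 = 21078
hive 25: 21078 + 884 = 21962

746, 1630, 2514, 3398, 4282, 5166, 6050, 6934, 7818, 8702, 9586, 10470, 11354, 12238, 13122, 14006, 14890, 15774, 16658, 17542, 18426, 19310, 20194, 21078, 21962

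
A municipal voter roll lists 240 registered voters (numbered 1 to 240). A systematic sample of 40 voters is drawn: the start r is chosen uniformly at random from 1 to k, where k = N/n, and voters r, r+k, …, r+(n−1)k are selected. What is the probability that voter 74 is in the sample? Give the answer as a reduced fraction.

k = 240/40 = 6.
Voter 74 is selected iff r ≡ 74 (mod 6); exactly one such r in {1,…,6}.
Inclusion probability = 1/6.

1/6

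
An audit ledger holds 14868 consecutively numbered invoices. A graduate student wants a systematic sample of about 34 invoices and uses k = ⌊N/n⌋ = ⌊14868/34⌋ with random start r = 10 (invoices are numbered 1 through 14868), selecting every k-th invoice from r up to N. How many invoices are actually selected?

35

k = ⌊14868/34⌋ = 437
Achieved size = ⌊(14868 − 10)/437⌋ + 1 = ⌊14858/437⌋ + 1 = 34 + 1 = 35
(last selection: 10 + 34×437 = 14868 ≤ 14868; next would be 15305 > 14868)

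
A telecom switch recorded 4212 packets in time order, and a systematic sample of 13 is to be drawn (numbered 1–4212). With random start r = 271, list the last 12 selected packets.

k = N/n = 4212/13 = 324
2nd selection = 271 + 1×324 = 595
3rd: 595 + 324 = 919
4th: 919 + 324 = 1243
5th: 1243 + 324 = 1567
6th: 1567 + 324 = 1891
7th: 1891 + 324 = 2215
8th: 2215 + 324 = 2539
9th: 2539 + 324 = 2863
10th: 2863 + 324 = 3187
11th: 3187 + 324 = 3511
12th: 3511 + 324 = 3835
13th: 3835 + 324 = 4159

595, 919, 1243, 1567, 1891, 2215, 2539, 2863, 3187, 3511, 3835, 4159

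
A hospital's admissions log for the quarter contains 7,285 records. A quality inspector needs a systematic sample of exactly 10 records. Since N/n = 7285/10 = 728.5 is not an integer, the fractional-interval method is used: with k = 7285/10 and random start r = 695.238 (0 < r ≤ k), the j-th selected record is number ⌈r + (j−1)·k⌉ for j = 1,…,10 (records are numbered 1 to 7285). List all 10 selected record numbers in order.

696, 1424, 2153, 2881, 3610, 4338, 5067, 5795, 6524, 7252

j=1: r + 0k = 695.238 → ⌈·⌉ = 696
j=2: r + 1k = 1423.738 → ⌈·⌉ = 1424
j=3: r + 2k = 2152.238 → ⌈·⌉ = 2153
j=4: r + 3k = 2880.738 → ⌈·⌉ = 2881
j=5: r + 4k = 3609.238 → ⌈·⌉ = 3610
j=6: r + 5k = 4337.738 → ⌈·⌉ = 4338
j=7: r + 6k = 5066.238 → ⌈·⌉ = 5067
j=8: r + 7k = 5794.738 → ⌈·⌉ = 5795
j=9: r + 8k = 6523.238 → ⌈·⌉ = 6524
j=10: r + 9k = 7251.738 → ⌈·⌉ = 7252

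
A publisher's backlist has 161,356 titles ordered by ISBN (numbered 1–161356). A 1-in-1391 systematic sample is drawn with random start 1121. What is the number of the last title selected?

161086

k = 1391
116th selection = r + (116−1)·k = 1121 + 115×1391 = 1121 + 159965 = 161086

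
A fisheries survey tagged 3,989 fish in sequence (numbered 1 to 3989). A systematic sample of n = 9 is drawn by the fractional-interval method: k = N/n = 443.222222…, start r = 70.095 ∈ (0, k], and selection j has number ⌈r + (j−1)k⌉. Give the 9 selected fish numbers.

j=1: r + 0k = 70.095 → ⌈·⌉ = 71
j=2: r + 1k = 513.317222… → ⌈·⌉ = 514
j=3: r + 2k = 956.539444… → ⌈·⌉ = 957
j=4: r + 3k = 1399.761666… → ⌈·⌉ = 1400
j=5: r + 4k = 1842.983888… → ⌈·⌉ = 1843
j=6: r + 5k = 2286.206111… → ⌈·⌉ = 2287
j=7: r + 6k = 2729.428333… → ⌈·⌉ = 2730
j=8: r + 7k = 3172.650555… → ⌈·⌉ = 3173
j=9: r + 8k = 3615.872777… → ⌈·⌉ = 3616

71, 514, 957, 1400, 1843, 2287, 2730, 3173, 3616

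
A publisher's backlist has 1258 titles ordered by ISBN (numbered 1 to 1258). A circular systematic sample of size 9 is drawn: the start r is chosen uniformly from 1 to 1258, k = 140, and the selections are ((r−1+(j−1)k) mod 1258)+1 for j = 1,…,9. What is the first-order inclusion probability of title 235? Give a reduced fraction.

9/1258

For each position j, as r ranges over 1…1258 the j-th selection hits every title exactly once, so title 235 is selected for exactly 9 of the 1258 starts.
Inclusion probability = 9/1258.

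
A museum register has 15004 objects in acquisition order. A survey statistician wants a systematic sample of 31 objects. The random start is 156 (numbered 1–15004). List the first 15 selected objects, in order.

156, 640, 1124, 1608, 2092, 2576, 3060, 3544, 4028, 4512, 4996, 5480, 5964, 6448, 6932

k = N/n = 15004/31 = 484
object 1: 156
object 2: 156 + 484 = 640
object 3: 640 + 484 = 1124
object 4: 1124 + 484 = 1608
object 5: 1608 + 484 = 2092
object 6: 2092 + 484 = 2576
object 7: 2576 + 484 = 3060
object 8: 3060 + 484 = 3544
object 9: 3544 + 484 = 4028
object 10: 4028 + 484 = 4512
object 11: 4512 + 484 = 4996
object 12: 4996 + 484 = 5480
object 13: 5480 + 484 = 5964
object 14: 5964 + 484 = 6448
object 15: 6448 + 484 = 6932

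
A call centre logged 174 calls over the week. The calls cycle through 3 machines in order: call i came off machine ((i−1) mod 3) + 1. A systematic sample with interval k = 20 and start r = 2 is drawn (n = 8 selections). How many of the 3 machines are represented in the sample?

3

Consecutive selections differ by k = 20, so their machine numbers differ by 20 mod 3 = 2.
gcd(20, 3) = 1, so the sample visits 3/1 = 3 distinct residues mod 3.
Start 2 is machine 2; the machines hit are 1, 2, 3.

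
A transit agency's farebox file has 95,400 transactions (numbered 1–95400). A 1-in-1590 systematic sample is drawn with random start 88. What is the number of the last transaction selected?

k = 1590
60th selection = r + (60−1)·k = 88 + 59×1590 = 88 + 93810 = 93898

93898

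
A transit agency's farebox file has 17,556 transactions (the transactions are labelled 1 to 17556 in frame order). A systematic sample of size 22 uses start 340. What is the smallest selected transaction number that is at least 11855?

k = 17556/22 = 798
Steps past start: ⌈(11855 − 340)/798⌉ = ⌈11515/798⌉ = 15
Selected transaction: 340 + 15×798 = 12310

12310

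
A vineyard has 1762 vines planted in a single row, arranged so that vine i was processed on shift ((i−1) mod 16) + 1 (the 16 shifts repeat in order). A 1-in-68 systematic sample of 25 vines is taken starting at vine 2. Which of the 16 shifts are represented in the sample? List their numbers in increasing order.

Consecutive selections differ by k = 68, so their shift numbers differ by 68 mod 16 = 4.
gcd(68, 16) = 4, so the sample visits 16/4 = 4 distinct residues mod 16.
Start 2 is shift 2; the shifts hit are 2, 6, 10, 14.

2, 6, 10, 14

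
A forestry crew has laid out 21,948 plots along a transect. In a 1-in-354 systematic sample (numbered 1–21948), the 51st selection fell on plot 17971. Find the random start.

k = 354
r = 17971 − (51−1)×354 = 17971 − 17700 = 271

271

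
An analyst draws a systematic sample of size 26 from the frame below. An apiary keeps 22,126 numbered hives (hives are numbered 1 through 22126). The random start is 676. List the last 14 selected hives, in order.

10888, 11739, 12590, 13441, 14292, 15143, 15994, 16845, 17696, 18547, 19398, 20249, 21100, 21951

k = N/n = 22126/26 = 851
13th selection = 676 + 12×851 = 10888
14th: 10888 + 851 = 11739
15th: 11739 + 851 = 12590
16th: 12590 + 851 = 13441
17th: 13441 + 851 = 14292
18th: 14292 + 851 = 15143
19th: 15143 + 851 = 15994
20th: 15994 + 851 = 16845
21st: 16845 + 851 = 17696
22nd: 17696 + 851 = 18547
23rd: 18547 + 851 = 19398
24th: 19398 + 851 = 20249
25th: 20249 + 851 = 21100
26th: 21100 + 851 = 21951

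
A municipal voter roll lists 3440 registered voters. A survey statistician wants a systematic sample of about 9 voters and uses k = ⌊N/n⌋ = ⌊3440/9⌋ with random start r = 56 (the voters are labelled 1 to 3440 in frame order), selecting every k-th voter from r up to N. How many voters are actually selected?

k = ⌊3440/9⌋ = 382
Achieved size = ⌊(3440 − 56)/382⌋ + 1 = ⌊3384/382⌋ + 1 = 8 + 1 = 9
(last selection: 56 + 8×382 = 3112 ≤ 3440; next would be 3494 > 3440)

9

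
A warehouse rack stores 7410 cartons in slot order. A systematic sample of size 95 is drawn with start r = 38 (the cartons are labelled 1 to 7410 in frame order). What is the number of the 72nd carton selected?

5576

k = 7410/95 = 78
72nd selection = r + (72−1)·k = 38 + 71×78 = 38 + 5538 = 5576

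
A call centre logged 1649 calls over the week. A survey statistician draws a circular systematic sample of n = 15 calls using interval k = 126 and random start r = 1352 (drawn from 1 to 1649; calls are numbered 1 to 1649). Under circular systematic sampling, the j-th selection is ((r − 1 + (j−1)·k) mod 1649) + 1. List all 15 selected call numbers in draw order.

Selection 1: 1352
Selection 2: 1352 + 126 = 1478
Selection 3: 1478 + 126 = 1604
Selection 4: 1604 + 126 = 1730 → 1730 − 1649 = 81
Selection 5: 81 + 126 = 207
Selection 6: 207 + 126 = 333
Selection 7: 333 + 126 = 459
Selection 8: 459 + 126 = 585
Selection 9: 585 + 126 = 711
Selection 10: 711 + 126 = 837
Selection 11: 837 + 126 = 963
Selection 12: 963 + 126 = 1089
Selection 13: 1089 + 126 = 1215
Selection 14: 1215 + 126 = 1341
Selection 15: 1341 + 126 = 1467

1352, 1478, 1604, 81, 207, 333, 459, 585, 711, 837, 963, 1089, 1215, 1341, 1467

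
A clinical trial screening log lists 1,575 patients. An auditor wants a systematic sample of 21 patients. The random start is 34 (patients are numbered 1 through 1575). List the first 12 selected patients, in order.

k = N/n = 1575/21 = 75
patient 1: 34
patient 2: 34 + 75 = 109
patient 3: 109 + 75 = 184
patient 4: 184 + 75 = 259
patient 5: 259 + 75 = 334
patient 6: 334 + 75 = 409
patient 7: 409 + 75 = 484
patient 8: 484 + 75 = 559
patient 9: 559 + 75 = 634
patient 10: 634 + 75 = 709
patient 11: 709 + 75 = 784
patient 12: 784 + 75 = 859

34, 109, 184, 259, 334, 409, 484, 559, 634, 709, 784, 859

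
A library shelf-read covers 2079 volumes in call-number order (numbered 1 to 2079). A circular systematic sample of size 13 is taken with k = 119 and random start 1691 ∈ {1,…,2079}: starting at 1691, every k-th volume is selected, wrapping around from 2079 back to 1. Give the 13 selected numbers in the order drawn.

Selection 1: 1691
Selection 2: 1691 + 119 = 1810
Selection 3: 1810 + 119 = 1929
Selection 4: 1929 + 119 = 2048
Selection 5: 2048 + 119 = 2167 → 2167 − 2079 = 88
Selection 6: 88 + 119 = 207
Selection 7: 207 + 119 = 326
Selection 8: 326 + 119 = 445
Selection 9: 445 + 119 = 564
Selection 10: 564 + 119 = 683
Selection 11: 683 + 119 = 802
Selection 12: 802 + 119 = 921
Selection 13: 921 + 119 = 1040

1691, 1810, 1929, 2048, 88, 207, 326, 445, 564, 683, 802, 921, 1040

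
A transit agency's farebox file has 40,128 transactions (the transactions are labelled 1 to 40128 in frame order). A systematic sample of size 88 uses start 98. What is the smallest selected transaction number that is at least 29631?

k = 40128/88 = 456
Steps past start: ⌈(29631 − 98)/456⌉ = ⌈29533/456⌉ = 65
Selected transaction: 98 + 65×456 = 29738

29738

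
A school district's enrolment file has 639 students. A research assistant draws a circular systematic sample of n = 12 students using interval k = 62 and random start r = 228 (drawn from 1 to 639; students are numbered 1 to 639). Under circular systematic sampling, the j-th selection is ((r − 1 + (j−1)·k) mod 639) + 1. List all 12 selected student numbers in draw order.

228, 290, 352, 414, 476, 538, 600, 23, 85, 147, 209, 271

Selection 1: 228
Selection 2: 228 + 62 = 290
Selection 3: 290 + 62 = 352
Selection 4: 352 + 62 = 414
Selection 5: 414 + 62 = 476
Selection 6: 476 + 62 = 538
Selection 7: 538 + 62 = 600
Selection 8: 600 + 62 = 662 → 662 − 639 = 23
Selection 9: 23 + 62 = 85
Selection 10: 85 + 62 = 147
Selection 11: 147 + 62 = 209
Selection 12: 209 + 62 = 271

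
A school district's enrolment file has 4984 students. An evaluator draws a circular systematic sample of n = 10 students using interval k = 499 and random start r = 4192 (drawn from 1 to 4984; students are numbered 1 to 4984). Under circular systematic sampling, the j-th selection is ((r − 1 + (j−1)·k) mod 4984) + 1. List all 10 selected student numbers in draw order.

4192, 4691, 206, 705, 1204, 1703, 2202, 2701, 3200, 3699

Selection 1: 4192
Selection 2: 4192 + 499 = 4691
Selection 3: 4691 + 499 = 5190 → 5190 − 4984 = 206
Selection 4: 206 + 499 = 705
Selection 5: 705 + 499 = 1204
Selection 6: 1204 + 499 = 1703
Selection 7: 1703 + 499 = 2202
Selection 8: 2202 + 499 = 2701
Selection 9: 2701 + 499 = 3200
Selection 10: 3200 + 499 = 3699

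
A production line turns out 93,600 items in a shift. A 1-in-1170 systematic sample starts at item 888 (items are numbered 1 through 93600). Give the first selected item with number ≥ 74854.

k = 1170
Steps past start: ⌈(74854 − 888)/1170⌉ = ⌈73966/1170⌉ = 64
Selected item: 888 + 64×1170 = 75768

75768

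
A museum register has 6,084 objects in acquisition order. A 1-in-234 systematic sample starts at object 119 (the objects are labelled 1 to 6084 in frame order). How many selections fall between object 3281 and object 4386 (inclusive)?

5

k = 234
First selection ≥ 3281: 119 + ⌈(3281−119)/234⌉·234 = 119 + 14×234 = 3395
Last selection ≤ 4386: 119 + ⌊(4386−119)/234⌋·234 = 119 + 18×234 = 4331
Count = 18 − 14 + 1 = 5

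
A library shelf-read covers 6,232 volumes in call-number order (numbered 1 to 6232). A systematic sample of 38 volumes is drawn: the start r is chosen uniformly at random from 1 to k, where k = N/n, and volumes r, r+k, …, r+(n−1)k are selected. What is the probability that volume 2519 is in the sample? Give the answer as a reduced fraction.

k = 6232/38 = 164.
Volume 2519 is selected iff r ≡ 2519 (mod 164); exactly one such r in {1,…,164}.
Inclusion probability = 1/164.

1/164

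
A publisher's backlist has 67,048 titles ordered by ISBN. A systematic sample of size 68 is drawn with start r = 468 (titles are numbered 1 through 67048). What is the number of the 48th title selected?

46810

k = 67048/68 = 986
48th selection = r + (48−1)·k = 468 + 47×986 = 468 + 46342 = 46810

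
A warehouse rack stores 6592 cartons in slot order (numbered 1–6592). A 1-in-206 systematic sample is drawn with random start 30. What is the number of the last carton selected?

k = 206
32nd selection = r + (32−1)·k = 30 + 31×206 = 30 + 6386 = 6416

6416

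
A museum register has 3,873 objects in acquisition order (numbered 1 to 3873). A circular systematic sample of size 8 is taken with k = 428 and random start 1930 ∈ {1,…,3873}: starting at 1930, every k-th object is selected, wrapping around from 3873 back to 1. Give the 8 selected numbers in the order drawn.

1930, 2358, 2786, 3214, 3642, 197, 625, 1053

Selection 1: 1930
Selection 2: 1930 + 428 = 2358
Selection 3: 2358 + 428 = 2786
Selection 4: 2786 + 428 = 3214
Selection 5: 3214 + 428 = 3642
Selection 6: 3642 + 428 = 4070 → 4070 − 3873 = 197
Selection 7: 197 + 428 = 625
Selection 8: 625 + 428 = 1053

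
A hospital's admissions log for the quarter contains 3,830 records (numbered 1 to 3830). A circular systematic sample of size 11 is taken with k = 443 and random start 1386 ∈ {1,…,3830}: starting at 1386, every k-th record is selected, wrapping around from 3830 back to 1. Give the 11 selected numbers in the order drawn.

Selection 1: 1386
Selection 2: 1386 + 443 = 1829
Selection 3: 1829 + 443 = 2272
Selection 4: 2272 + 443 = 2715
Selection 5: 2715 + 443 = 3158
Selection 6: 3158 + 443 = 3601
Selection 7: 3601 + 443 = 4044 → 4044 − 3830 = 214
Selection 8: 214 + 443 = 657
Selection 9: 657 + 443 = 1100
Selection 10: 1100 + 443 = 1543
Selection 11: 1543 + 443 = 1986

1386, 1829, 2272, 2715, 3158, 3601, 214, 657, 1100, 1543, 1986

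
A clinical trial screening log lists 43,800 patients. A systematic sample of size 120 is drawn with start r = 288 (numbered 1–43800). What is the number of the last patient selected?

43723

k = 43800/120 = 365
120th selection = r + (120−1)·k = 288 + 119×365 = 288 + 43435 = 43723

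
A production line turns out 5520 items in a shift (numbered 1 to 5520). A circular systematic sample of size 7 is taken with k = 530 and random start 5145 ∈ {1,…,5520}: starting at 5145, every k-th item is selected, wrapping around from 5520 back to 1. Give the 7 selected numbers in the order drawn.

Selection 1: 5145
Selection 2: 5145 + 530 = 5675 → 5675 − 5520 = 155
Selection 3: 155 + 530 = 685
Selection 4: 685 + 530 = 1215
Selection 5: 1215 + 530 = 1745
Selection 6: 1745 + 530 = 2275
Selection 7: 2275 + 530 = 2805

5145, 155, 685, 1215, 1745, 2275, 2805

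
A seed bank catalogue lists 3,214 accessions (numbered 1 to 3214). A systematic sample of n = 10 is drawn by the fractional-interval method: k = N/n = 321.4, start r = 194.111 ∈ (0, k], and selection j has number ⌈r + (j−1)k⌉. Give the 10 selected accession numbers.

j=1: r + 0k = 194.111 → ⌈·⌉ = 195
j=2: r + 1k = 515.511 → ⌈·⌉ = 516
j=3: r + 2k = 836.911 → ⌈·⌉ = 837
j=4: r + 3k = 1158.311 → ⌈·⌉ = 1159
j=5: r + 4k = 1479.711 → ⌈·⌉ = 1480
j=6: r + 5k = 1801.111 → ⌈·⌉ = 1802
j=7: r + 6k = 2122.511 → ⌈·⌉ = 2123
j=8: r + 7k = 2443.911 → ⌈·⌉ = 2444
j=9: r + 8k = 2765.311 → ⌈·⌉ = 2766
j=10: r + 9k = 3086.711 → ⌈·⌉ = 3087

195, 516, 837, 1159, 1480, 1802, 2123, 2444, 2766, 3087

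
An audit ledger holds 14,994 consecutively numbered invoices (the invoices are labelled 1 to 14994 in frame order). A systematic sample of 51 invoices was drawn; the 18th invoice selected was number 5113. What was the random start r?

115

k = 14994/51 = 294
r = 5113 − (18−1)×294 = 5113 − 4998 = 115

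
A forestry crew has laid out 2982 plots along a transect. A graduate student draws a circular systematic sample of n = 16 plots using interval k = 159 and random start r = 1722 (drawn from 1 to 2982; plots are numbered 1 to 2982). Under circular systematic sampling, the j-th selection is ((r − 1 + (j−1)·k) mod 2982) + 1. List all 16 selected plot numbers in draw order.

Selection 1: 1722
Selection 2: 1722 + 159 = 1881
Selection 3: 1881 + 159 = 2040
Selection 4: 2040 + 159 = 2199
Selection 5: 2199 + 159 = 2358
Selection 6: 2358 + 159 = 2517
Selection 7: 2517 + 159 = 2676
Selection 8: 2676 + 159 = 2835
Selection 9: 2835 + 159 = 2994 → 2994 − 2982 = 12
Selection 10: 12 + 159 = 171
Selection 11: 171 + 159 = 330
Selection 12: 330 + 159 = 489
Selection 13: 489 + 159 = 648
Selection 14: 648 + 159 = 807
Selection 15: 807 + 159 = 966
Selection 16: 966 + 159 = 1125

1722, 1881, 2040, 2199, 2358, 2517, 2676, 2835, 12, 171, 330, 489, 648, 807, 966, 1125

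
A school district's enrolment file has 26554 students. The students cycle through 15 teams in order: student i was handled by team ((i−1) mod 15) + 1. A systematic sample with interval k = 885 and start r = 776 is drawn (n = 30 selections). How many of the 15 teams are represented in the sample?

1

Consecutive selections differ by k = 885, so their team numbers differ by 885 mod 15 = 0.
gcd(885, 15) = 15, so the sample visits 15/15 = 1 distinct residues mod 15.
Start 776 is team 11; the teams hit are 11.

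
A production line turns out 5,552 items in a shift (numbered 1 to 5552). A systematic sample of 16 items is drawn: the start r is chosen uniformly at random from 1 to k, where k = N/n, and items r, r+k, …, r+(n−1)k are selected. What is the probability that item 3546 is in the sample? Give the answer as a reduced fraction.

1/347

k = 5552/16 = 347.
Item 3546 is selected iff r ≡ 3546 (mod 347); exactly one such r in {1,…,347}.
Inclusion probability = 1/347.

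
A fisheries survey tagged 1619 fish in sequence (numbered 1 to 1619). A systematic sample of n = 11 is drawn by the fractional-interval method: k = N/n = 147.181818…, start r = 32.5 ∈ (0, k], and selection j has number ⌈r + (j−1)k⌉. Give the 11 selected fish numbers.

33, 180, 327, 475, 622, 769, 916, 1063, 1210, 1358, 1505

j=1: r + 0k = 32.5 → ⌈·⌉ = 33
j=2: r + 1k = 179.681818… → ⌈·⌉ = 180
j=3: r + 2k = 326.863636… → ⌈·⌉ = 327
j=4: r + 3k = 474.045454… → ⌈·⌉ = 475
j=5: r + 4k = 621.227272… → ⌈·⌉ = 622
j=6: r + 5k = 768.409090… → ⌈·⌉ = 769
j=7: r + 6k = 915.590909… → ⌈·⌉ = 916
j=8: r + 7k = 1062.772727… → ⌈·⌉ = 1063
j=9: r + 8k = 1209.954545… → ⌈·⌉ = 1210
j=10: r + 9k = 1357.136363… → ⌈·⌉ = 1358
j=11: r + 10k = 1504.318181… → ⌈·⌉ = 1505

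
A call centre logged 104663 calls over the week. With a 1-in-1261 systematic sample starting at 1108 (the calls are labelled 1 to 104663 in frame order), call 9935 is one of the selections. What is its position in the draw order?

k = 1261
position = (9935 − 1108)/1261 + 1 = 8827/1261 + 1 = 7 + 1 = 8

8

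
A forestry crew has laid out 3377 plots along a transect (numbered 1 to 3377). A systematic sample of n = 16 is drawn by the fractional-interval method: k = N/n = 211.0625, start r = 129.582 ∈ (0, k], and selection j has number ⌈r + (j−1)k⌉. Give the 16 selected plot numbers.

130, 341, 552, 763, 974, 1185, 1396, 1608, 1819, 2030, 2241, 2452, 2663, 2874, 3085, 3296

j=1: r + 0k = 129.582 → ⌈·⌉ = 130
j=2: r + 1k = 340.6445 → ⌈·⌉ = 341
j=3: r + 2k = 551.707 → ⌈·⌉ = 552
j=4: r + 3k = 762.7695 → ⌈·⌉ = 763
j=5: r + 4k = 973.832 → ⌈·⌉ = 974
j=6: r + 5k = 1184.8945 → ⌈·⌉ = 1185
j=7: r + 6k = 1395.957 → ⌈·⌉ = 1396
j=8: r + 7k = 1607.0195 → ⌈·⌉ = 1608
j=9: r + 8k = 1818.082 → ⌈·⌉ = 1819
j=10: r + 9k = 2029.1445 → ⌈·⌉ = 2030
j=11: r + 10k = 2240.207 → ⌈·⌉ = 2241
j=12: r + 11k = 2451.2695 → ⌈·⌉ = 2452
j=13: r + 12k = 2662.332 → ⌈·⌉ = 2663
j=14: r + 13k = 2873.3945 → ⌈·⌉ = 2874
j=15: r + 14k = 3084.457 → ⌈·⌉ = 3085
j=16: r + 15k = 3295.5195 → ⌈·⌉ = 3296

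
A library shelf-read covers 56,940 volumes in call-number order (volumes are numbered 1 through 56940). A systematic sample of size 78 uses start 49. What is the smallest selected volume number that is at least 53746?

k = 56940/78 = 730
Steps past start: ⌈(53746 − 49)/730⌉ = ⌈53697/730⌉ = 74
Selected volume: 49 + 74×730 = 54069

54069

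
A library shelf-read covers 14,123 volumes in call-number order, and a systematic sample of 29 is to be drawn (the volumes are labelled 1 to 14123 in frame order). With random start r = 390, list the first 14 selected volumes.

k = N/n = 14123/29 = 487
volume 1: 390
volume 2: 390 + 487 = 877
volume 3: 877 + 487 = 1364
volume 4: 1364 + 487 = 1851
volume 5: 1851 + 487 = 2338
volume 6: 2338 + 487 = 2825
volume 7: 2825 + 487 = 3312
volume 8: 3312 + 487 = 3799
volume 9: 3799 + 487 = 4286
volume 10: 4286 + 487 = 4773
volume 11: 4773 + 487 = 5260
volume 12: 5260 + 487 = 5747
volume 13: 5747 + 487 = 6234
volume 14: 6234 + 487 = 6721

390, 877, 1364, 1851, 2338, 2825, 3312, 3799, 4286, 4773, 5260, 5747, 6234, 6721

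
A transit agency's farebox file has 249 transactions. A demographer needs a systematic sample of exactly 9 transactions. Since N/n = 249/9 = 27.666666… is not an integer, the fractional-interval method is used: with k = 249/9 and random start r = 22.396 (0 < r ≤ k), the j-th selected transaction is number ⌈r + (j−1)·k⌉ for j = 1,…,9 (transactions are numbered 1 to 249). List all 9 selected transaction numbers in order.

23, 51, 78, 106, 134, 161, 189, 217, 244

j=1: r + 0k = 22.396 → ⌈·⌉ = 23
j=2: r + 1k = 50.062666… → ⌈·⌉ = 51
j=3: r + 2k = 77.729333… → ⌈·⌉ = 78
j=4: r + 3k = 105.396 → ⌈·⌉ = 106
j=5: r + 4k = 133.062666… → ⌈·⌉ = 134
j=6: r + 5k = 160.729333… → ⌈·⌉ = 161
j=7: r + 6k = 188.396 → ⌈·⌉ = 189
j=8: r + 7k = 216.062666… → ⌈·⌉ = 217
j=9: r + 8k = 243.729333… → ⌈·⌉ = 244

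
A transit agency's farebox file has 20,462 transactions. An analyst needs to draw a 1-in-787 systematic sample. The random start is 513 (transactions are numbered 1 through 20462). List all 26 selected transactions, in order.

transaction 1: 513
transaction 2: 513 + 787 = 1300
transaction 3: 1300 + 787 = 2087
transaction 4: 2087 + 787 = 2874
transaction 5: 2874 + 787 = 3661
transaction 6: 3661 + 787 = 4448
transaction 7: 4448 + 787 = 5235
transaction 8: 5235 + 787 = 6022
transaction 9: 6022 + 787 = 6809
transaction 10: 6809 + 787 = 7596
transaction 11: 7596 + 787 = 8383
transaction 12: 8383 + 787 = 9170
transaction 13: 9170 + 787 = 9957
transaction 14: 9957 + 787 = 10744
transaction 15: 10744 + 787 = 11531
transaction 16: 11531 + 787 = 12318
transaction 17: 12318 + 787 = 13105
transaction 18: 13105 + 787 = 13892
transaction 19: 13892 + 787 = 14679
transaction 20: 14679 + 787 = 15466
transaction 21: 15466 + 787 = 16253
transaction 22: 16253 + 787 = 17040
transaction 23: 17040 + 787 = 17827
transaction 24: 17827 + 787 = 18614
transaction 25: 18614 + 787 = 19401
transaction 26: 19401 + 787 = 20188

513, 1300, 2087, 2874, 3661, 4448, 5235, 6022, 6809, 7596, 8383, 9170, 9957, 10744, 11531, 12318, 13105, 13892, 14679, 15466, 16253, 17040, 17827, 18614, 19401, 20188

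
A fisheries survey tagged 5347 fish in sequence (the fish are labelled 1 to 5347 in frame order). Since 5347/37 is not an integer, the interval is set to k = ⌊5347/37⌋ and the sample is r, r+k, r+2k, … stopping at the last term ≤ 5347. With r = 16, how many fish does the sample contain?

38

k = ⌊5347/37⌋ = 144
Achieved size = ⌊(5347 − 16)/144⌋ + 1 = ⌊5331/144⌋ + 1 = 37 + 1 = 38
(last selection: 16 + 37×144 = 5344 ≤ 5347; next would be 5488 > 5347)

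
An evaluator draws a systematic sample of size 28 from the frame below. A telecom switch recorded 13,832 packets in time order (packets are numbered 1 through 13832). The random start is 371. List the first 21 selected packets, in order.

k = N/n = 13832/28 = 494
packet 1: 371
packet 2: 371 + 494 = 865
packet 3: 865 + 494 = 1359
packet 4: 1359 + 494 = 1853
packet 5: 1853 + 494 = 2347
packet 6: 2347 + 494 = 2841
packet 7: 2841 + 494 = 3335
packet 8: 3335 + 494 = 3829
packet 9: 3829 + 494 = 4323
packet 10: 4323 + 494 = 4817
packet 11: 4817 + 494 = 5311
packet 12: 5311 + 494 = 5805
packet 13: 5805 + 494 = 6299
packet 14: 6299 + 494 = 6793
packet 15: 6793 + 494 = 7287
packet 16: 7287 + 494 = 7781
packet 17: 7781 + 494 = 8275
packet 18: 8275 + 494 = 8769
packet 19: 8769 + 494 = 9263
packet 20: 9263 + 494 = 9757
packet 21: 9757 + 494 = 10251

371, 865, 1359, 1853, 2347, 2841, 3335, 3829, 4323, 4817, 5311, 5805, 6299, 6793, 7287, 7781, 8275, 8769, 9263, 9757, 10251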